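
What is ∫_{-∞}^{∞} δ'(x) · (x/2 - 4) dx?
- \frac{1}{2}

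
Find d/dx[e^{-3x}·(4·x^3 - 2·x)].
2 \left(- 6 x^{3} + 6 x^{2} + 3 x - 1\right) e^{- 3 x}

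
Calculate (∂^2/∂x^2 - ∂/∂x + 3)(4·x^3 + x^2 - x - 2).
12 x^{3} - 9 x^{2} + 19 x - 3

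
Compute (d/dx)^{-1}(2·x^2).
\frac{2 x^{3}}{3}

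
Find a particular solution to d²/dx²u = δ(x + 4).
\frac{|x + 4|}{2}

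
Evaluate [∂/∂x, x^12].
12 x^{11}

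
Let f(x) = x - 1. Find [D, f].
1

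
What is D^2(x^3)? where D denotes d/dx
6 x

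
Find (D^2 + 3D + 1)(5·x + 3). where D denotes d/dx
5 x + 18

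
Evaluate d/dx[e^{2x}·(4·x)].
\left(8 x + 4\right) e^{2 x}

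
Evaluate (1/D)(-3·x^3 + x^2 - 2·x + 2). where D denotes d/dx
- \frac{3 x^{4}}{4} + \frac{x^{3}}{3} - x^{2} + 2 x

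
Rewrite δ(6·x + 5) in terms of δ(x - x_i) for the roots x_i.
\frac{\delta(x + 5/6)}{6}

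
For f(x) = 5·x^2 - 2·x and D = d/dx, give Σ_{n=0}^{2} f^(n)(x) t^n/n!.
5 t^{2} + 2 t \left(5 x - 1\right) + 5 x^{2} - 2 x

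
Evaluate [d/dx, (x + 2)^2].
2 x + 4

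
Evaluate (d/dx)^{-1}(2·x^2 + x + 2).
\frac{2 x^{3}}{3} + \frac{x^{2}}{2} + 2 x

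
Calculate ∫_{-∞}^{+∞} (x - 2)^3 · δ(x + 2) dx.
-64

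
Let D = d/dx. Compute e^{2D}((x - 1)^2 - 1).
x \left(x + 2\right)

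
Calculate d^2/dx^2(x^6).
30 x^{4}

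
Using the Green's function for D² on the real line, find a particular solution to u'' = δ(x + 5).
\frac{|x + 5|}{2}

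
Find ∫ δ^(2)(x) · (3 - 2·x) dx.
0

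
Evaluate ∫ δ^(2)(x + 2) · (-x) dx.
0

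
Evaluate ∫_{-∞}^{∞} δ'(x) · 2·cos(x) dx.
0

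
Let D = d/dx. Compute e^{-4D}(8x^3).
8 x^{3} - 96 x^{2} + 384 x - 512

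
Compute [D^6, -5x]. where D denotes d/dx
-30D^{5}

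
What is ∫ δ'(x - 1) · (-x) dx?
1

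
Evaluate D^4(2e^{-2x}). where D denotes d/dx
32 e^{- 2 x}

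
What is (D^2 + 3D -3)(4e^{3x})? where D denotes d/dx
60 e^{3 x}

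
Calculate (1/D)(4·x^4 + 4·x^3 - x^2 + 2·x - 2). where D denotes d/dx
\frac{4 x^{5}}{5} + x^{4} - \frac{x^{3}}{3} + x^{2} - 2 x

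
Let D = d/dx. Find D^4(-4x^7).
- 3360 x^{3}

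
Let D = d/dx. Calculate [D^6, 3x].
18D^{5}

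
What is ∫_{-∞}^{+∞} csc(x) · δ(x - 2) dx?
\csc{\left(2 \right)}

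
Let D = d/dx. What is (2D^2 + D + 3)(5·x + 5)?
15 x + 20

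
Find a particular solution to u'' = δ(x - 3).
\frac{|x - 3|}{2}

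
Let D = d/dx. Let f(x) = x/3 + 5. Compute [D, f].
\frac{1}{3}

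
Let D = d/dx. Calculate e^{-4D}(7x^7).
7 x^{7} - 196 x^{6} + 2352 x^{5} - 15680 x^{4} + 62720 x^{3} - 150528 x^{2} + 200704 x - 114688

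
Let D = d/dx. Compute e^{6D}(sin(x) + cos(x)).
\sqrt{2} \sin{\left(x + \frac{\pi}{4} + 6 \right)}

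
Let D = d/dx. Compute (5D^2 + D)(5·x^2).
10 x + 50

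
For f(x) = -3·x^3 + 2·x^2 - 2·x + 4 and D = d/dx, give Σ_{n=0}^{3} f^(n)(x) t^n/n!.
- 3 t^{3} - t^{2} \left(9 x - 2\right) - t \left(9 x^{2} - 4 x + 2\right) - 3 x^{3} + 2 x^{2} - 2 x + 4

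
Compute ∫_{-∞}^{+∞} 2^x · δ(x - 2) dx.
4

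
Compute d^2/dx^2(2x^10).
180 x^{8}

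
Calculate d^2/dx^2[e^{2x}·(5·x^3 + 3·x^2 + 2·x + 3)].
\left(20 x^{3} + 72 x^{2} + 62 x + 26\right) e^{2 x}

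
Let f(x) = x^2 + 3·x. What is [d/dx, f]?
2 x + 3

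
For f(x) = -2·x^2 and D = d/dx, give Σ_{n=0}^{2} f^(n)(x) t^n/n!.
- 2 t^{2} - 4 t x - 2 x^{2}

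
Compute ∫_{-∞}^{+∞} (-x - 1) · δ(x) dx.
-1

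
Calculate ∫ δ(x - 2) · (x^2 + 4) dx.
8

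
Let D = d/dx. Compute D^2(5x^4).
60 x^{2}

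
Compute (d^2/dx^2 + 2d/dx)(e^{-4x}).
8 e^{- 4 x}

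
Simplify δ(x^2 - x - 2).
\frac{\delta(x - 2) + \delta(x + 1)}{3}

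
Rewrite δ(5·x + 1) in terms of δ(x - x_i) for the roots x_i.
\frac{\delta(x + 1/5)}{5}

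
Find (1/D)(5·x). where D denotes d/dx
\frac{5 x^{2}}{2}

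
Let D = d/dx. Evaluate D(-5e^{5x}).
- 25 e^{5 x}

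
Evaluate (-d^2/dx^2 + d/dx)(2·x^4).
8 x^{2} \left(x - 3\right)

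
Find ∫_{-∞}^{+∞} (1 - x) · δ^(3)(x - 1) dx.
0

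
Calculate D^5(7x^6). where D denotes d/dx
5040 x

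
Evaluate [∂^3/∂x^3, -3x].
-9\frac{d^{2}}{dx^{2}}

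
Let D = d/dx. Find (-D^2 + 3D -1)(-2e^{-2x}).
22 e^{- 2 x}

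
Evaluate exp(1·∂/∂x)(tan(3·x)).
\tan{\left(3 x + 3 \right)}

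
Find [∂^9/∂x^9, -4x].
-36\frac{d^{8}}{dx^{8}}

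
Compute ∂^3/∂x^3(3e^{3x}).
81 e^{3 x}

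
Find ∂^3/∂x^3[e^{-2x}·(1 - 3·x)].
4 \left(6 x - 11\right) e^{- 2 x}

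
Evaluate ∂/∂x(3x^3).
9 x^{2}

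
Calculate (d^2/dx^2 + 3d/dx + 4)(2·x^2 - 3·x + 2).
8 x^{2} + 3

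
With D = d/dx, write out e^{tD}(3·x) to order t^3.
3 t + 3 x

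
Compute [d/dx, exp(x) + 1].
e^{x}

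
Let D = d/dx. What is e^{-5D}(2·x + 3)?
2 x - 7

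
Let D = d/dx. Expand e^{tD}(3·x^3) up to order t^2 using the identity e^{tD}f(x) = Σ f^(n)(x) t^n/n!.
3 x \left(3 t^{2} + 3 t x + x^{2}\right)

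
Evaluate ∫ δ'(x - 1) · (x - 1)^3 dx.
0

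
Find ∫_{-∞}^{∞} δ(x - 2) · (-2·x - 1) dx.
-5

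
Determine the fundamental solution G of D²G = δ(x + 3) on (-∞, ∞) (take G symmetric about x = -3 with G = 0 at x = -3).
\frac{|x + 3|}{2}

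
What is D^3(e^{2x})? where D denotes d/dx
8 e^{2 x}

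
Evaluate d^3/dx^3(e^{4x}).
64 e^{4 x}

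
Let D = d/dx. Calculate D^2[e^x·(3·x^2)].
3 \left(x^{2} + 4 x + 2\right) e^{x}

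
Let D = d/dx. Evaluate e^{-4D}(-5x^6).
- 5 x^{6} + 120 x^{5} - 1200 x^{4} + 6400 x^{3} - 19200 x^{2} + 30720 x - 20480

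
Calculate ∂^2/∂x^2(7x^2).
14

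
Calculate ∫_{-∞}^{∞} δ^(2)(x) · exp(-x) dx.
1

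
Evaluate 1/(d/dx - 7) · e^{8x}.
e^{8 x}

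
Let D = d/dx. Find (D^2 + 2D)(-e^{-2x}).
0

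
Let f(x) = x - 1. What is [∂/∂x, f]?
1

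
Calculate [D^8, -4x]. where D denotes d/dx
-32D^{7}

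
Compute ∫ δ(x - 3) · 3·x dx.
9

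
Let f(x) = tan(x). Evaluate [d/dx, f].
\frac{1}{\cos^{2}{\left(x \right)}}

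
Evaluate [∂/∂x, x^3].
3 x^{2}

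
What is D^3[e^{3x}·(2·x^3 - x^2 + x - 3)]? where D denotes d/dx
\left(54 x^{3} + 135 x^{2} + 81 x - 60\right) e^{3 x}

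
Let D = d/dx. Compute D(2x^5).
10 x^{4}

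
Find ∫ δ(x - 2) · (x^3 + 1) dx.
9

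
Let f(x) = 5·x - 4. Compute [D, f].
5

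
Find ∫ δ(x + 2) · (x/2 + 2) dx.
1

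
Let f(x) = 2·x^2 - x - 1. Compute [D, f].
4 x - 1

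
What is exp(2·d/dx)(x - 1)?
x + 1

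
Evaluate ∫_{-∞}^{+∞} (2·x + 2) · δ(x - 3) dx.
8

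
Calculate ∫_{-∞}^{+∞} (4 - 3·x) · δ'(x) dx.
3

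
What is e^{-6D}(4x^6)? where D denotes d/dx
4 x^{6} - 144 x^{5} + 2160 x^{4} - 17280 x^{3} + 77760 x^{2} - 186624 x + 186624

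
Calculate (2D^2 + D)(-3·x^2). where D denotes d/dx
- 6 x - 12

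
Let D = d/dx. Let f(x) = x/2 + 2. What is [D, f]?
\frac{1}{2}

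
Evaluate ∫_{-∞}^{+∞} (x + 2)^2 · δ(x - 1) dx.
9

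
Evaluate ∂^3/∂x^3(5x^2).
0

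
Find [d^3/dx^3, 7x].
21\frac{d^{2}}{dx^{2}}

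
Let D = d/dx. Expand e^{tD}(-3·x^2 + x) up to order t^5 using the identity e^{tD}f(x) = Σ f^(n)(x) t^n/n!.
- 3 t^{2} - t \left(6 x - 1\right) - 3 x^{2} + x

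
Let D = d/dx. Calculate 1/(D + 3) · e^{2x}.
\frac{e^{2 x}}{5}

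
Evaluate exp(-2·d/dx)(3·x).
3 x - 6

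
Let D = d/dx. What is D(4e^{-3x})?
- 12 e^{- 3 x}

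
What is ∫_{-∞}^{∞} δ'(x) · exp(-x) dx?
1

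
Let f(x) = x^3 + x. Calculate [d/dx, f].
3 x^{2} + 1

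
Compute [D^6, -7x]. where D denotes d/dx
-42D^{5}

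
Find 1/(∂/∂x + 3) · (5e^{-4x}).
- 5 e^{- 4 x}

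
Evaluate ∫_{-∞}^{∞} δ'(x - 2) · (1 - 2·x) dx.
2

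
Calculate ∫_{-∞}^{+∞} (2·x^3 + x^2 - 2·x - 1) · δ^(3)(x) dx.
-12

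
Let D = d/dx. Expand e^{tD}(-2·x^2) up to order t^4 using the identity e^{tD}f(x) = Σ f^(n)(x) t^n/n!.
- 2 t^{2} - 4 t x - 2 x^{2}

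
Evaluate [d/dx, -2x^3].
- 6 x^{2}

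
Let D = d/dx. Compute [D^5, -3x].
-15D^{4}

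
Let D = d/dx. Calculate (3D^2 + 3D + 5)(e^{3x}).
41 e^{3 x}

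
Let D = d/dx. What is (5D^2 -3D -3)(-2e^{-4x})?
- 178 e^{- 4 x}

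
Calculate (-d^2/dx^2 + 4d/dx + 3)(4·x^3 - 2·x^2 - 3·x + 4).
12 x^{3} + 42 x^{2} - 49 x + 4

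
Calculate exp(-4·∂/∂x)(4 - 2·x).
12 - 2 x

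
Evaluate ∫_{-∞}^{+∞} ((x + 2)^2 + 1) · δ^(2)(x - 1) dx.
2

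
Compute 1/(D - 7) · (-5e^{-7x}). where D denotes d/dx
\frac{5 e^{- 7 x}}{14}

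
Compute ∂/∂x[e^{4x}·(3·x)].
\left(12 x + 3\right) e^{4 x}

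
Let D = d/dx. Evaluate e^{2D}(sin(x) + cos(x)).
\sqrt{2} \sin{\left(x + \frac{\pi}{4} + 2 \right)}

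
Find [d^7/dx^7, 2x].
14\frac{d^{6}}{dx^{6}}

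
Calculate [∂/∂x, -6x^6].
- 36 x^{5}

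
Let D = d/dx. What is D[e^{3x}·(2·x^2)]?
2 x \left(3 x + 2\right) e^{3 x}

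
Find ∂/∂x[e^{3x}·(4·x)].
\left(12 x + 4\right) e^{3 x}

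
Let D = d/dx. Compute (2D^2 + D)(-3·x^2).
- 6 x - 12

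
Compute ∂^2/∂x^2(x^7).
42 x^{5}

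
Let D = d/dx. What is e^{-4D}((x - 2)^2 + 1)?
x^{2} - 12 x + 37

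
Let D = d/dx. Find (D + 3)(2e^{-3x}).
0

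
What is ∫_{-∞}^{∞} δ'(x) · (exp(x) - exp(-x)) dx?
-2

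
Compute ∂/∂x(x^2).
2 x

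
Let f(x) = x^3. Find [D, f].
3 x^{2}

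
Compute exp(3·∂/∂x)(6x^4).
6 x^{4} + 72 x^{3} + 324 x^{2} + 648 x + 486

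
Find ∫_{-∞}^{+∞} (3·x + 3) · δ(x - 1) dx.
6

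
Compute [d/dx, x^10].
10 x^{9}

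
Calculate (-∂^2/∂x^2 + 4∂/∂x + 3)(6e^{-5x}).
- 252 e^{- 5 x}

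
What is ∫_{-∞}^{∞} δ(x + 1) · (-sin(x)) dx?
\sin{\left(1 \right)}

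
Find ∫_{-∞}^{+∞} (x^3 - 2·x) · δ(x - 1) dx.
-1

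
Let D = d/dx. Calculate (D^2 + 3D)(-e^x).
- 4 e^{x}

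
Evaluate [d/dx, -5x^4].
- 20 x^{3}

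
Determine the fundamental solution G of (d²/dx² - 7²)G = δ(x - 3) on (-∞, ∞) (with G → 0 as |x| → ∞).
-\frac{e^{-7|x - 3|}}{14}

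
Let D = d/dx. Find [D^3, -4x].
-12D^{2}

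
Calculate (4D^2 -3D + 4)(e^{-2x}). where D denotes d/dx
26 e^{- 2 x}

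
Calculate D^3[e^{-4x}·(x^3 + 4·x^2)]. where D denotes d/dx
2 \left(- 32 x^{3} - 56 x^{2} + 156 x - 45\right) e^{- 4 x}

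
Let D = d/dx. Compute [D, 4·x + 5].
4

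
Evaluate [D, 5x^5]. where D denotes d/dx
25 x^{4}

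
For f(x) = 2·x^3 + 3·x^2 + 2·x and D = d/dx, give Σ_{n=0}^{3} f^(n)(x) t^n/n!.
2 t^{3} + t^{2} \left(6 x + 3\right) + 2 t \left(3 x^{2} + 3 x + 1\right) + 2 x^{3} + 3 x^{2} + 2 x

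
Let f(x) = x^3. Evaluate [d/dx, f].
3 x^{2}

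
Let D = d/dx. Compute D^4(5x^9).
15120 x^{5}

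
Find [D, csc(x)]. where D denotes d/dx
- \cot{\left(x \right)} \csc{\left(x \right)}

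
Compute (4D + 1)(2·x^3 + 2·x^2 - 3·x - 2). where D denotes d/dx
2 x^{3} + 26 x^{2} + 13 x - 14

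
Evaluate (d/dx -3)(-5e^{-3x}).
30 e^{- 3 x}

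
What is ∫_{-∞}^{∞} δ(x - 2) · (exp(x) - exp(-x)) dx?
2 \sinh{\left(2 \right)}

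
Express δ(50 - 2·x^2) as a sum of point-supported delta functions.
\frac{\delta(x - 5) + \delta(x + 5)}{20}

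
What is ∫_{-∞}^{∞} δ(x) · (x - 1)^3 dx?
-1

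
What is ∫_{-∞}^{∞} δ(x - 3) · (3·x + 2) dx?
11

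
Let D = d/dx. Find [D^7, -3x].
-21D^{6}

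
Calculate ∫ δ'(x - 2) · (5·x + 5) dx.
-5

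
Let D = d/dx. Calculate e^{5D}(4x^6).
4 x^{6} + 120 x^{5} + 1500 x^{4} + 10000 x^{3} + 37500 x^{2} + 75000 x + 62500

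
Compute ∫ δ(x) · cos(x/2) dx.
1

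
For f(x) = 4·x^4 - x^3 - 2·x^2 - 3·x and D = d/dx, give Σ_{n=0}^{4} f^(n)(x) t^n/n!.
4 t^{4} + t^{3} \left(16 x - 1\right) + t^{2} \left(24 x^{2} - 3 x - 2\right) - t \left(- 16 x^{3} + 3 x^{2} + 4 x + 3\right) + 4 x^{4} - x^{3} - 2 x^{2} - 3 x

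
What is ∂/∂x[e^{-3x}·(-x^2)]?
x \left(3 x - 2\right) e^{- 3 x}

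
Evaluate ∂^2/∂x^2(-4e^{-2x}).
- 16 e^{- 2 x}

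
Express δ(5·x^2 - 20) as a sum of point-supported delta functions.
\frac{\delta(x - 2) + \delta(x + 2)}{20}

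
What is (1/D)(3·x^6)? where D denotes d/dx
\frac{3 x^{7}}{7}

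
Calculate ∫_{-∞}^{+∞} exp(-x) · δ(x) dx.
1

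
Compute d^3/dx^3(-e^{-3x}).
27 e^{- 3 x}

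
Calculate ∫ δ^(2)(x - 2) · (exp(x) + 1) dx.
e^{2}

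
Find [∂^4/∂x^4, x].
4\frac{d^{3}}{dx^{3}}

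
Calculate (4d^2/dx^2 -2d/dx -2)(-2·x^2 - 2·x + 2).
4 x^{2} + 12 x - 16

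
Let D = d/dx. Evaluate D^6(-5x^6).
-3600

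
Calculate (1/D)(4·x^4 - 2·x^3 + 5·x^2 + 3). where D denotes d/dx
\frac{4 x^{5}}{5} - \frac{x^{4}}{2} + \frac{5 x^{3}}{3} + 3 x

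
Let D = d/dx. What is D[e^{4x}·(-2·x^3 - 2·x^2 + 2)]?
\left(- 8 x^{3} - 14 x^{2} - 4 x + 8\right) e^{4 x}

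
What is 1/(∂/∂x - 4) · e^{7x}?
\frac{e^{7 x}}{3}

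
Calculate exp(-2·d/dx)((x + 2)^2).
x^{2}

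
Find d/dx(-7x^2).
- 14 x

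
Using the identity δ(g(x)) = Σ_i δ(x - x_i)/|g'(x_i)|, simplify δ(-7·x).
\frac{\delta(x)}{7}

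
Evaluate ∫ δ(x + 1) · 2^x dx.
\frac{1}{2}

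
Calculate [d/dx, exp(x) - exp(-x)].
2 \cosh{\left(x \right)}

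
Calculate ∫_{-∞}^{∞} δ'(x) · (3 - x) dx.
1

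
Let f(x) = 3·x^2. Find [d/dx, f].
6 x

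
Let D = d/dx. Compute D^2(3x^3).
18 x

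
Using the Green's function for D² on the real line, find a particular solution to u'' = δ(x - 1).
\frac{|x - 1|}{2}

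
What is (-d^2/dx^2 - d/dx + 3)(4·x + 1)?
12 x - 1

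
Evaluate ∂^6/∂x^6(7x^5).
0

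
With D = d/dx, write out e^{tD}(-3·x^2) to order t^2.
- 3 t^{2} - 6 t x - 3 x^{2}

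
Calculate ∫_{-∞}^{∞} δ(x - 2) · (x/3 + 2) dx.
\frac{8}{3}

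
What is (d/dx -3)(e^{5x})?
2 e^{5 x}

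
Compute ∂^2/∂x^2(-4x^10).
- 360 x^{8}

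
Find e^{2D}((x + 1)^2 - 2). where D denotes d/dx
x^{2} + 6 x + 7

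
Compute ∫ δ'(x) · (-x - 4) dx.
1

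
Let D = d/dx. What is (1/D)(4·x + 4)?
2 x^{2} + 4 x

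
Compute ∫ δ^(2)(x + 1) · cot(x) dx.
- \frac{2 \cot{\left(1 \right)}}{\sin^{2}{\left(1 \right)}}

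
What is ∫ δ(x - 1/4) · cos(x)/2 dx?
\frac{\cos{\left(\frac{1}{4} \right)}}{2}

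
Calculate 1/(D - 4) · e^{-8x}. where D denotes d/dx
- \frac{e^{- 8 x}}{12}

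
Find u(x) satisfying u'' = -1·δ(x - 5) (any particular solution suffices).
-\frac{|x - 5|}{2}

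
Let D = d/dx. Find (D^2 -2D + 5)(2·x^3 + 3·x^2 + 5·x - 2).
10 x^{3} + 3 x^{2} + 25 x - 14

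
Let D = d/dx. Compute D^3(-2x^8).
- 672 x^{5}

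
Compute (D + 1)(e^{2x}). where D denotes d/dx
3 e^{2 x}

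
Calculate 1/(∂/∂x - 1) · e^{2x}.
e^{2 x}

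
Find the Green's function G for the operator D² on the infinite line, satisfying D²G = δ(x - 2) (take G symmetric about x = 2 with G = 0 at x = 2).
\frac{|x - 2|}{2}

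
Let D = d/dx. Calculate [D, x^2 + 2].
2 x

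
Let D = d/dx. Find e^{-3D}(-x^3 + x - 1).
- x^{3} + 9 x^{2} - 26 x + 23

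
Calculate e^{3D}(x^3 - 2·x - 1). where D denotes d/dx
x^{3} + 9 x^{2} + 25 x + 20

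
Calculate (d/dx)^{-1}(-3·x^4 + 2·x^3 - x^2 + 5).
- \frac{3 x^{5}}{5} + \frac{x^{4}}{2} - \frac{x^{3}}{3} + 5 x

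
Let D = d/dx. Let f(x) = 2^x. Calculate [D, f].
2^{x} \log{\left(2 \right)}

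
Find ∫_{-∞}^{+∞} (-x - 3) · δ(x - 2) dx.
-5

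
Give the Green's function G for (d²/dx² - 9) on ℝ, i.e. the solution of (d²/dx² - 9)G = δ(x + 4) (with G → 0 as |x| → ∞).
-\frac{e^{-3|x + 4|}}{6}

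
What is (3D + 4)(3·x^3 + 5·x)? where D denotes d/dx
12 x^{3} + 27 x^{2} + 20 x + 15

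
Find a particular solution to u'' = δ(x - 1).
\frac{|x - 1|}{2}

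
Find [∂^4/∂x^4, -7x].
-28\frac{d^{3}}{dx^{3}}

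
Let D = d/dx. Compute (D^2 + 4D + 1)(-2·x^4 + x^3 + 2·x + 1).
- 2 x^{4} - 31 x^{3} - 12 x^{2} + 8 x + 9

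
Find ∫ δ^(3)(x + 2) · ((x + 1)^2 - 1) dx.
0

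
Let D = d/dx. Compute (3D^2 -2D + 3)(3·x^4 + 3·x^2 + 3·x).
9 x^{4} - 24 x^{3} + 117 x^{2} - 3 x + 12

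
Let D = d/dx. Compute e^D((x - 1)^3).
x^{3}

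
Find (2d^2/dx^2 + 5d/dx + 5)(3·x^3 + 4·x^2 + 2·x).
15 x^{3} + 65 x^{2} + 86 x + 26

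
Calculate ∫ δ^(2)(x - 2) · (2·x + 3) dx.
0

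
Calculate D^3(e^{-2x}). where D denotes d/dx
- 8 e^{- 2 x}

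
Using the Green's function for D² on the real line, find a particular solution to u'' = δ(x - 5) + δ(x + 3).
\frac{|x - 5|}{2} + \frac{|x + 3|}{2}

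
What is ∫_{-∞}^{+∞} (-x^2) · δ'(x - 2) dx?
4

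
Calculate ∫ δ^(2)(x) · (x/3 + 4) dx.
0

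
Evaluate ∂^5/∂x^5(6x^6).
4320 x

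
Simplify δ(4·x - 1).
\frac{\delta(x - 1/4)}{4}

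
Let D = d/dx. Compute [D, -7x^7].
- 49 x^{6}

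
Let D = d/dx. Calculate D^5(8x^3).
0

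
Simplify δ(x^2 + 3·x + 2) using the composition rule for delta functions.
\frac{\delta(x + 2) + \delta(x + 1)}{1}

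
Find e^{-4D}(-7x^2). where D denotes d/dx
- 7 x^{2} + 56 x - 112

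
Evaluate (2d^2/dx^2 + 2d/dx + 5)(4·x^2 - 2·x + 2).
20 x^{2} + 6 x + 22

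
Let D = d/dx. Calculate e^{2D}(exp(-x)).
e^{- x - 2}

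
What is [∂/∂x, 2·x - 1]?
2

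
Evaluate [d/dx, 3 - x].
-1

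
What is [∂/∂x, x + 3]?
1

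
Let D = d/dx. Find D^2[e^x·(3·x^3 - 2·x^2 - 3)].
\left(3 x^{3} + 16 x^{2} + 10 x - 7\right) e^{x}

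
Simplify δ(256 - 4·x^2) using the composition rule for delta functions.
\frac{\delta(x - 8) + \delta(x + 8)}{64}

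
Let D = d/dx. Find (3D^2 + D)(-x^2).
- 2 x - 6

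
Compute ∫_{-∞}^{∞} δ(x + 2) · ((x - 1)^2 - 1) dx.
8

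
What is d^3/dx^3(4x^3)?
24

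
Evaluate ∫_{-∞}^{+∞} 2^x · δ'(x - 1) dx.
- \log{\left(4 \right)}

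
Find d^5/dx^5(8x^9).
120960 x^{4}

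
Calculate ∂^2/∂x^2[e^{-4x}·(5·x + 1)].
8 \left(10 x - 3\right) e^{- 4 x}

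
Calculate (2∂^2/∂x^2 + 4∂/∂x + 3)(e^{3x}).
33 e^{3 x}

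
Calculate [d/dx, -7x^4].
- 28 x^{3}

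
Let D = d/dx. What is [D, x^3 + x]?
3 x^{2} + 1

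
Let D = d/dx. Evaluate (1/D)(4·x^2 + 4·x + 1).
\frac{4 x^{3}}{3} + 2 x^{2} + x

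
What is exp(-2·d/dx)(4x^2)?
4 x^{2} - 16 x + 16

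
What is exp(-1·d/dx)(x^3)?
x^{3} - 3 x^{2} + 3 x - 1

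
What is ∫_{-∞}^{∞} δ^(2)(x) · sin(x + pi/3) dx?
- \frac{\sqrt{3}}{2}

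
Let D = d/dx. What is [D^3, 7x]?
21D^{2}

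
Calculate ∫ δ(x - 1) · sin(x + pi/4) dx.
\sin{\left(\frac{\pi}{4} + 1 \right)}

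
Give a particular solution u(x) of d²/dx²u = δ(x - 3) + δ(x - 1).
\frac{|x - 3|}{2} + \frac{|x - 1|}{2}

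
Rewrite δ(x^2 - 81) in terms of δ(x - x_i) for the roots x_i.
\frac{\delta(x - 9) + \delta(x + 9)}{18}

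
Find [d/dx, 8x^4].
32 x^{3}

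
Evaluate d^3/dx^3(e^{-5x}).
- 125 e^{- 5 x}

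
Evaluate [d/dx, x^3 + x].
3 x^{2} + 1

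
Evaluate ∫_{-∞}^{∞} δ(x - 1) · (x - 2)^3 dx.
-1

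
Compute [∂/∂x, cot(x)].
- \frac{1}{\sin^{2}{\left(x \right)}}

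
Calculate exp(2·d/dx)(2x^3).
2 x^{3} + 12 x^{2} + 24 x + 16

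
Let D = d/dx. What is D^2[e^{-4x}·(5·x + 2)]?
8 \left(10 x - 1\right) e^{- 4 x}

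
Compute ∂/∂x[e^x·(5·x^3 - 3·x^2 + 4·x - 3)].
\left(5 x^{3} + 12 x^{2} - 2 x + 1\right) e^{x}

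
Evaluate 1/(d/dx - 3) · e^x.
- \frac{e^{x}}{2}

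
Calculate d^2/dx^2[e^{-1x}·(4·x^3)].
4 x \left(x^{2} - 6 x + 6\right) e^{- x}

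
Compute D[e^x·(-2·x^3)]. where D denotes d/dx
2 x^{2} \left(- x - 3\right) e^{x}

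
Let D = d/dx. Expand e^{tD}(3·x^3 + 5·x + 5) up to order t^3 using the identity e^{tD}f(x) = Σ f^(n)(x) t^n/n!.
3 t^{3} + 9 t^{2} x + t \left(9 x^{2} + 5\right) + 3 x^{3} + 5 x + 5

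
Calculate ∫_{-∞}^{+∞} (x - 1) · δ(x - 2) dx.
1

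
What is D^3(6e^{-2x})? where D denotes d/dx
- 48 e^{- 2 x}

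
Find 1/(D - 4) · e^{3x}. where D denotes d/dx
- e^{3 x}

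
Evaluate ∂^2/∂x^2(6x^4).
72 x^{2}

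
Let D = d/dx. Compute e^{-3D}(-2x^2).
- 2 x^{2} + 12 x - 18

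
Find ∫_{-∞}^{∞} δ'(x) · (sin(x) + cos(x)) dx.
-1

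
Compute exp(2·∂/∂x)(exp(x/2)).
e^{\frac{x}{2} + 1}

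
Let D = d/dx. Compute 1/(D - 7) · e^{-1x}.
- \frac{e^{- x}}{8}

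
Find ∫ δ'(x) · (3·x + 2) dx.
-3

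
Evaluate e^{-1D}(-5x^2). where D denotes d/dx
- 5 x^{2} + 10 x - 5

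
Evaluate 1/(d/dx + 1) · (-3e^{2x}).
- e^{2 x}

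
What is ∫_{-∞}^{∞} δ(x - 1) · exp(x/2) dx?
e^{\frac{1}{2}}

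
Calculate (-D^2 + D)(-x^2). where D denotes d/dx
2 - 2 x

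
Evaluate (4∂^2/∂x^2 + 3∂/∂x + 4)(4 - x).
13 - 4 x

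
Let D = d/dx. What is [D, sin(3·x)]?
3 \cos{\left(3 x \right)}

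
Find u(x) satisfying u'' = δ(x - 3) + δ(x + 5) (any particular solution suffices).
\frac{|x - 3|}{2} + \frac{|x + 5|}{2}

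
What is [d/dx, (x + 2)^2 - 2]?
2 x + 4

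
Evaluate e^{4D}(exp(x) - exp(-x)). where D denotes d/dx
2 \sinh{\left(x + 4 \right)}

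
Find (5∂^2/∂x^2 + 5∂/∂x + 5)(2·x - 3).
10 x - 5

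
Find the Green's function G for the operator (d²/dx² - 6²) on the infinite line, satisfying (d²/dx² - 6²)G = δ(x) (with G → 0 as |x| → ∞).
-\frac{e^{-6|x|}}{12}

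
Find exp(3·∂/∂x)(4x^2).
4 x^{2} + 24 x + 36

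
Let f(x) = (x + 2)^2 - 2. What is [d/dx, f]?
2 x + 4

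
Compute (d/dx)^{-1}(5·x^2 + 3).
\frac{5 x^{3}}{3} + 3 x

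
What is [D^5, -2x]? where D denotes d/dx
-10D^{4}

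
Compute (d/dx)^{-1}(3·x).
\frac{3 x^{2}}{2}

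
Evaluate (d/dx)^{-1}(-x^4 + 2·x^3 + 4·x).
- \frac{x^{5}}{5} + \frac{x^{4}}{2} + 2 x^{2}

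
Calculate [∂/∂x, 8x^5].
40 x^{4}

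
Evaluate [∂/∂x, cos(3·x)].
- 3 \sin{\left(3 x \right)}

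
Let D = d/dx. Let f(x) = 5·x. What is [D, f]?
5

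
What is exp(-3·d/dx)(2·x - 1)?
2 x - 7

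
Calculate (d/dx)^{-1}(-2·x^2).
- \frac{2 x^{3}}{3}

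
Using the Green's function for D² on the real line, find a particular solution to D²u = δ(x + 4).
\frac{|x + 4|}{2}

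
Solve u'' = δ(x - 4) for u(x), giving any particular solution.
\frac{|x - 4|}{2}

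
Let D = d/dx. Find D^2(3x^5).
60 x^{3}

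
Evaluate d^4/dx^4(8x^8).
13440 x^{4}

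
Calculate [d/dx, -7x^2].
- 14 x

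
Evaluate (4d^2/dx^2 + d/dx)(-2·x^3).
6 x \left(- x - 8\right)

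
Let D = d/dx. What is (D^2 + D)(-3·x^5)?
15 x^{3} \left(- x - 4\right)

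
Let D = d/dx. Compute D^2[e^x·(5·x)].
5 \left(x + 2\right) e^{x}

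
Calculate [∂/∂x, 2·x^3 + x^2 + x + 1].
6 x^{2} + 2 x + 1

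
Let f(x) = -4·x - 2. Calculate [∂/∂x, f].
-4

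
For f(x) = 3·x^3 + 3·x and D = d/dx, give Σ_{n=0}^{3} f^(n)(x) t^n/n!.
3 t^{3} + 9 t^{2} x + 3 t \left(3 x^{2} + 1\right) + 3 x^{3} + 3 x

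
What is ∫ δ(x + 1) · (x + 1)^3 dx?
0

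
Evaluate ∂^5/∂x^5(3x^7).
7560 x^{2}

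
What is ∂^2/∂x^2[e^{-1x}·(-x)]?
\left(2 - x\right) e^{- x}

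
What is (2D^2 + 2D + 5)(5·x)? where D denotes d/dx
25 x + 10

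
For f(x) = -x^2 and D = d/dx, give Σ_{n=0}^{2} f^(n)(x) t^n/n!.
- t^{2} - 2 t x - x^{2}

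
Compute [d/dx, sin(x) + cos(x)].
- \sin{\left(x \right)} + \cos{\left(x \right)}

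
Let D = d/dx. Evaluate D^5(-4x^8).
- 26880 x^{3}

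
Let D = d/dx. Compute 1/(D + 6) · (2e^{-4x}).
e^{- 4 x}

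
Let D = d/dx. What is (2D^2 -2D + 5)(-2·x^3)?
2 x \left(- 5 x^{2} + 6 x - 12\right)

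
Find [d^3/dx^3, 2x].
6\frac{d^{2}}{dx^{2}}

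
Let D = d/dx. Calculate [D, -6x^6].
- 36 x^{5}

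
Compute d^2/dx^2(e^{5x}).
25 e^{5 x}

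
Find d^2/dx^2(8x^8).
448 x^{6}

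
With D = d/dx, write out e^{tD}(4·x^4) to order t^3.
4 x \left(4 t^{3} + 6 t^{2} x + 4 t x^{2} + x^{3}\right)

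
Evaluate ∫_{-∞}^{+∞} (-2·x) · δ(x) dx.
0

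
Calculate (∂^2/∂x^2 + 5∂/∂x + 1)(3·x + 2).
3 x + 17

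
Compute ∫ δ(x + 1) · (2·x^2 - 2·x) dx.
4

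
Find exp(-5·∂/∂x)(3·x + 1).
3 x - 14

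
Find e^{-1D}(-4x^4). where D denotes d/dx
- 4 x^{4} + 16 x^{3} - 24 x^{2} + 16 x - 4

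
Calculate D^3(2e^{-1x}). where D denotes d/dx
- 2 e^{- x}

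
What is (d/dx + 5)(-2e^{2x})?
- 14 e^{2 x}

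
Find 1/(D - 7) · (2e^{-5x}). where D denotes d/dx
- \frac{e^{- 5 x}}{6}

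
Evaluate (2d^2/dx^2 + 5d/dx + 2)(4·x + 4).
8 x + 28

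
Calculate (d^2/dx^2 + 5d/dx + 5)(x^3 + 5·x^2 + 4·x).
5 x^{3} + 40 x^{2} + 76 x + 30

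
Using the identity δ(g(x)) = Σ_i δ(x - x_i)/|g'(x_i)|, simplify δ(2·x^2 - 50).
\frac{\delta(x - 5) + \delta(x + 5)}{20}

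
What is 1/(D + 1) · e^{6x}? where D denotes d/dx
\frac{e^{6 x}}{7}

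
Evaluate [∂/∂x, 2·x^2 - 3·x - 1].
4 x - 3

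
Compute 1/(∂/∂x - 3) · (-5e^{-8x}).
\frac{5 e^{- 8 x}}{11}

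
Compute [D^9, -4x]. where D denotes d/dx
-36D^{8}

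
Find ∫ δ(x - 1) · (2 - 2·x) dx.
0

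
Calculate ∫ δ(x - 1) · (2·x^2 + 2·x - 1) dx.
3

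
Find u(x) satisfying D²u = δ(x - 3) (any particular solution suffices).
\frac{|x - 3|}{2}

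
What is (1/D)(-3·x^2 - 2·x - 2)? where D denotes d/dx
- x^{3} - x^{2} - 2 x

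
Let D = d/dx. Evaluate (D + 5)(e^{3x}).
8 e^{3 x}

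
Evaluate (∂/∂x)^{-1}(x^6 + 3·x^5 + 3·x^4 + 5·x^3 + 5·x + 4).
\frac{x^{7}}{7} + \frac{x^{6}}{2} + \frac{3 x^{5}}{5} + \frac{5 x^{4}}{4} + \frac{5 x^{2}}{2} + 4 x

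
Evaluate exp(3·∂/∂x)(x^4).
x^{4} + 12 x^{3} + 54 x^{2} + 108 x + 81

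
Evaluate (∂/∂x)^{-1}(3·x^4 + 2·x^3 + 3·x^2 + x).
\frac{3 x^{5}}{5} + \frac{x^{4}}{2} + x^{3} + \frac{x^{2}}{2}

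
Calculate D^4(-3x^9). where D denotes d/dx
- 9072 x^{5}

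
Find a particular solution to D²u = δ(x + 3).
\frac{|x + 3|}{2}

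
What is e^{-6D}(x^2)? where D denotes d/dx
x^{2} - 12 x + 36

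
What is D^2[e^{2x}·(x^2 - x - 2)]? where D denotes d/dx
\left(4 x^{2} + 4 x - 10\right) e^{2 x}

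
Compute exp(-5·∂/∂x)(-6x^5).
- 6 x^{5} + 150 x^{4} - 1500 x^{3} + 7500 x^{2} - 18750 x + 18750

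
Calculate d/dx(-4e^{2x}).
- 8 e^{2 x}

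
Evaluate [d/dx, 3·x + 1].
3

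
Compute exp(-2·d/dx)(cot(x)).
\cot{\left(x - 2 \right)}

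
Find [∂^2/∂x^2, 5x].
10\frac{d}{dx}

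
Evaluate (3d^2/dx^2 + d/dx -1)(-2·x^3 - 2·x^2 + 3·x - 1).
2 x^{3} - 4 x^{2} - 43 x - 8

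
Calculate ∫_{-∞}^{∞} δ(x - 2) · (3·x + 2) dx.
8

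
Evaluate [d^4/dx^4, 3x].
12\frac{d^{3}}{dx^{3}}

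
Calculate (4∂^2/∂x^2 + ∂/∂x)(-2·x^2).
- 4 x - 16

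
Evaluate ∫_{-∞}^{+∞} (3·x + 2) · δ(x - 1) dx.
5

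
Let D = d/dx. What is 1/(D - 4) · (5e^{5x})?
5 e^{5 x}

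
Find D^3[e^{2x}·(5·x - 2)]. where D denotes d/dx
\left(40 x + 44\right) e^{2 x}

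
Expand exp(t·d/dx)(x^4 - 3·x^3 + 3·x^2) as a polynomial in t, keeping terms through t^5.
t^{4} + t^{3} \left(4 x - 3\right) + t^{2} \left(6 x^{2} - 9 x + 3\right) + t x \left(4 x^{2} - 9 x + 6\right) + x^{4} - 3 x^{3} + 3 x^{2}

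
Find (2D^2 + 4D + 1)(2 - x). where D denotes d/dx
- x - 2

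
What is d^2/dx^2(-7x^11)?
- 770 x^{9}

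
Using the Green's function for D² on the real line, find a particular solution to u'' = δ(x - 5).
\frac{|x - 5|}{2}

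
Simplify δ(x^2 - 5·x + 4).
\frac{\delta(x - 4) + \delta(x - 1)}{3}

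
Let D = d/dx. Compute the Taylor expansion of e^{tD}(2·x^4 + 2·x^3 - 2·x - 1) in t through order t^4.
2 t^{4} + t^{3} \left(8 x + 2\right) + 6 t^{2} x \left(2 x + 1\right) + 2 t \left(4 x^{3} + 3 x^{2} - 1\right) + 2 x^{4} + 2 x^{3} - 2 x - 1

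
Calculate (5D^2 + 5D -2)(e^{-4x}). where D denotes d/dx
58 e^{- 4 x}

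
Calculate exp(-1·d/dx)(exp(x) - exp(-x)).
- e^{1 - x} + e^{x - 1}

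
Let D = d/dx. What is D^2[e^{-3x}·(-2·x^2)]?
2 \left(- 9 x^{2} + 12 x - 2\right) e^{- 3 x}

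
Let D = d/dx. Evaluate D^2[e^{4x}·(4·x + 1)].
\left(64 x + 48\right) e^{4 x}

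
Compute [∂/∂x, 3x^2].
6 x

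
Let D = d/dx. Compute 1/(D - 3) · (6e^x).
- 3 e^{x}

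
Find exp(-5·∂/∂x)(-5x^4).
- 5 x^{4} + 100 x^{3} - 750 x^{2} + 2500 x - 3125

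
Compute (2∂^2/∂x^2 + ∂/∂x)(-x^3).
3 x \left(- x - 4\right)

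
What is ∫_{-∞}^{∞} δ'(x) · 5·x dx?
-5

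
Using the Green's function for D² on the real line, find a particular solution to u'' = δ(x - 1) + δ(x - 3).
\frac{|x - 1|}{2} + \frac{|x - 3|}{2}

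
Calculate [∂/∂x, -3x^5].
- 15 x^{4}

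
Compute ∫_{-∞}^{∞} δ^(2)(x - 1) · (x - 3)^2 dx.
2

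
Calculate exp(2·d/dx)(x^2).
x^{2} + 4 x + 4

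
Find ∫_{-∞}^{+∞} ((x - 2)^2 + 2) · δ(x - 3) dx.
3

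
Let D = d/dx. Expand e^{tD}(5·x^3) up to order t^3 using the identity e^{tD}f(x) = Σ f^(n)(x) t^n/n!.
5 t^{3} + 15 t^{2} x + 15 t x^{2} + 5 x^{3}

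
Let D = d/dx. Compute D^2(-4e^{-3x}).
- 36 e^{- 3 x}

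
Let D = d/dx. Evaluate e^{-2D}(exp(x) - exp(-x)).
- e^{2 - x} + e^{x - 2}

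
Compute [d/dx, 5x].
5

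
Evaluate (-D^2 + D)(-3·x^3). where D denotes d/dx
9 x \left(2 - x\right)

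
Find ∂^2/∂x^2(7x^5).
140 x^{3}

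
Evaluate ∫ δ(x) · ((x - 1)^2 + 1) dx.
2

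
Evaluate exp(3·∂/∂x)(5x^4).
5 x^{4} + 60 x^{3} + 270 x^{2} + 540 x + 405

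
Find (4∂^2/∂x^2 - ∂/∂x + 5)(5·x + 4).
25 x + 15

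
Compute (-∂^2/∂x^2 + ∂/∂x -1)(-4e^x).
4 e^{x}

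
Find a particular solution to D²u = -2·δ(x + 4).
-|x + 4|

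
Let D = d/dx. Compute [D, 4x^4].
16 x^{3}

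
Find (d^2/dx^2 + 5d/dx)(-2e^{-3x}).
12 e^{- 3 x}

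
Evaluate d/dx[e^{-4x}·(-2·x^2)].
4 x \left(2 x - 1\right) e^{- 4 x}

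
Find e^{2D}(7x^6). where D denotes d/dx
7 x^{6} + 84 x^{5} + 420 x^{4} + 1120 x^{3} + 1680 x^{2} + 1344 x + 448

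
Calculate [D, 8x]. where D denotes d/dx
8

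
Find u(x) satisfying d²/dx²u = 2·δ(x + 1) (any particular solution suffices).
|x + 1|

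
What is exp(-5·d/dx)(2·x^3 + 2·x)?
2 x^{3} - 30 x^{2} + 152 x - 260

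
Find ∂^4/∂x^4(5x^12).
59400 x^{8}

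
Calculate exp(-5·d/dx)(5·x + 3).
5 x - 22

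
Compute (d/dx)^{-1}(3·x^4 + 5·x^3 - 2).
\frac{3 x^{5}}{5} + \frac{5 x^{4}}{4} - 2 x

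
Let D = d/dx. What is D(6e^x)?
6 e^{x}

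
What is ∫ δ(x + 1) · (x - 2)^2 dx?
9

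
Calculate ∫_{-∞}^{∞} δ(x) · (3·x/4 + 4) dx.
4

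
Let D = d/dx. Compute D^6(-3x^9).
- 181440 x^{3}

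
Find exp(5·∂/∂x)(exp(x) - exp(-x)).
2 \sinh{\left(x + 5 \right)}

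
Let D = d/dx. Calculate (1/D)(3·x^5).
\frac{x^{6}}{2}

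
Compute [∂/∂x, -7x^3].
- 21 x^{2}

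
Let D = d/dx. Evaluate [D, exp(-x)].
- e^{- x}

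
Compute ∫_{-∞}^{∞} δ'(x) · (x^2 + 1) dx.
0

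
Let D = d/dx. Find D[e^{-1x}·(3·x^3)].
3 x^{2} \left(3 - x\right) e^{- x}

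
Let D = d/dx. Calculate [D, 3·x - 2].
3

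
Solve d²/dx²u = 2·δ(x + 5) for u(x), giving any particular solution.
|x + 5|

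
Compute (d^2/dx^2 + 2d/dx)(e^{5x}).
35 e^{5 x}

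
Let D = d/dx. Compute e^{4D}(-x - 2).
- x - 6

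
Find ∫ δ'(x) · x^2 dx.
0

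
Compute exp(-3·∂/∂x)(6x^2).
6 x^{2} - 36 x + 54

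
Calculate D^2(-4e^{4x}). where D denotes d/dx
- 64 e^{4 x}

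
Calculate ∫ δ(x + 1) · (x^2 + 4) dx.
5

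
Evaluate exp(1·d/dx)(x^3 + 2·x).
x^{3} + 3 x^{2} + 5 x + 3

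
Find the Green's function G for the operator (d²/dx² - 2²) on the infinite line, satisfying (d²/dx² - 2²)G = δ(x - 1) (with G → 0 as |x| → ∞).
-\frac{e^{-2|x - 1|}}{4}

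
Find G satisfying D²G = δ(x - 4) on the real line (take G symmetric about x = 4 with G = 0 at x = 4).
\frac{|x - 4|}{2}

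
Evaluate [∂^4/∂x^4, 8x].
32\frac{d^{3}}{dx^{3}}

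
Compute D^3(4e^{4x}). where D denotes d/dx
256 e^{4 x}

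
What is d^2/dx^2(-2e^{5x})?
- 50 e^{5 x}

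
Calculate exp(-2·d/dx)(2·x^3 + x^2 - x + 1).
2 x^{3} - 11 x^{2} + 19 x - 9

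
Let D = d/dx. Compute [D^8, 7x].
56D^{7}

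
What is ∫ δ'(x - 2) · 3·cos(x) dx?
3 \sin{\left(2 \right)}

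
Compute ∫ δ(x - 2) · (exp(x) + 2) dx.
2 + e^{2}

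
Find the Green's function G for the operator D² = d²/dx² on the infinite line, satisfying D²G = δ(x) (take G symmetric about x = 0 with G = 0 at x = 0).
\frac{|x|}{2}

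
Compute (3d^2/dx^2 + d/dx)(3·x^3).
9 x \left(x + 6\right)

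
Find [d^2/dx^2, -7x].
-14\frac{d}{dx}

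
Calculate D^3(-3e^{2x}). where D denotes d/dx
- 24 e^{2 x}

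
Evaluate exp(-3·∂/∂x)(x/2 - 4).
\frac{x}{2} - \frac{11}{2}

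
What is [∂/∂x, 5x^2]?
10 x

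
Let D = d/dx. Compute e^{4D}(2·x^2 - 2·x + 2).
2 x^{2} + 14 x + 26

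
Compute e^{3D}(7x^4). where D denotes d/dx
7 x^{4} + 84 x^{3} + 378 x^{2} + 756 x + 567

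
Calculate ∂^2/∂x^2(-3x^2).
-6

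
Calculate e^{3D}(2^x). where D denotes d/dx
2^{x + 3}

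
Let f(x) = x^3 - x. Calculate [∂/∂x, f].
3 x^{2} - 1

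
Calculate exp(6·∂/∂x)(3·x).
3 x + 18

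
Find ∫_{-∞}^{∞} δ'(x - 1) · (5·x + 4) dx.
-5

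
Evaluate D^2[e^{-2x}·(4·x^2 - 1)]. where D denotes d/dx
4 \left(4 x^{2} - 8 x + 1\right) e^{- 2 x}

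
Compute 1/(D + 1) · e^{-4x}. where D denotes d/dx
- \frac{e^{- 4 x}}{3}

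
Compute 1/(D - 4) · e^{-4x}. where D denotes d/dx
- \frac{e^{- 4 x}}{8}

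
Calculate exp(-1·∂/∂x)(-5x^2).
- 5 x^{2} + 10 x - 5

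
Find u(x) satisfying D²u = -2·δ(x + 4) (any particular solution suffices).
-|x + 4|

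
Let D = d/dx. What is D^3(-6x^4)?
- 144 x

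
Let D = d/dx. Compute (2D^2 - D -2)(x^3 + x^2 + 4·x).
x \left(- 2 x^{2} - 5 x + 2\right)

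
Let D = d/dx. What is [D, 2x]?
2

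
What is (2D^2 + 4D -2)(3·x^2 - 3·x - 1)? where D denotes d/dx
- 6 x^{2} + 30 x + 2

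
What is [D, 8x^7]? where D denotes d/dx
56 x^{6}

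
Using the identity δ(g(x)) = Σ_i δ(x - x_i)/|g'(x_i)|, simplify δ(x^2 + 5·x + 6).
\frac{\delta(x + 2) + \delta(x + 3)}{1}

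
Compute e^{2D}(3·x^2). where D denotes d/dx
3 x^{2} + 12 x + 12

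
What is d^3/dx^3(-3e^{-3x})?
81 e^{- 3 x}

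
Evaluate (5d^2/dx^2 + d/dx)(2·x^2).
4 x + 20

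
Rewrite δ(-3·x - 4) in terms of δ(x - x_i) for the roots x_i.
\frac{\delta(x + 4/3)}{3}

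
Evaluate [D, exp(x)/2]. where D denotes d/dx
\frac{e^{x}}{2}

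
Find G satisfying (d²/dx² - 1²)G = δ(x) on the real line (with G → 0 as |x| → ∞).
-\frac{e^{-|x|}}{2}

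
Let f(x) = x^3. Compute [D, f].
3 x^{2}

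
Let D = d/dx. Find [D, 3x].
3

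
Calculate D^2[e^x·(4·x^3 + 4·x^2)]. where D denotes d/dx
4 \left(x^{3} + 7 x^{2} + 10 x + 2\right) e^{x}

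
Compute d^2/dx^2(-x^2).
-2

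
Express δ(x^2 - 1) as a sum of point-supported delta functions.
\frac{\delta(x - 1) + \delta(x + 1)}{2}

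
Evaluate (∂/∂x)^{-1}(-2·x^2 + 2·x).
- \frac{2 x^{3}}{3} + x^{2}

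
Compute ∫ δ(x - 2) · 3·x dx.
6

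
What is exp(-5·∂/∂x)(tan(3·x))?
\tan{\left(3 x - 15 \right)}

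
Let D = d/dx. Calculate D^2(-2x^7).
- 84 x^{5}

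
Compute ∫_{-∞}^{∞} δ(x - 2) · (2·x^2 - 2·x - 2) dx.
2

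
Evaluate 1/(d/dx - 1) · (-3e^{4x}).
- e^{4 x}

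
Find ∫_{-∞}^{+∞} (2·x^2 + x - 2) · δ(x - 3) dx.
19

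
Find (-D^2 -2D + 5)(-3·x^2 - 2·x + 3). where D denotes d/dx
- 15 x^{2} + 2 x + 25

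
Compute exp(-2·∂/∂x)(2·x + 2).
2 x - 2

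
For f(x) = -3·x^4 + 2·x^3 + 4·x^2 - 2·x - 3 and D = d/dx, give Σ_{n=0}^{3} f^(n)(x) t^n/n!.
t^{3} \left(2 - 12 x\right) + t^{2} \left(- 18 x^{2} + 6 x + 4\right) - 2 t \left(6 x^{3} - 3 x^{2} - 4 x + 1\right) - 3 x^{4} + 2 x^{3} + 4 x^{2} - 2 x - 3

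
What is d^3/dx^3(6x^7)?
1260 x^{4}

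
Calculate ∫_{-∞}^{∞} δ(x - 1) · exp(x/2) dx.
e^{\frac{1}{2}}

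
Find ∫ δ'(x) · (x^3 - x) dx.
1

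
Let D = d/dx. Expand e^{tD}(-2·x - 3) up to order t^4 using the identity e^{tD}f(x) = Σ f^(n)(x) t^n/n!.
- 2 t - 2 x - 3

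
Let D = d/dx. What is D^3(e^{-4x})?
- 64 e^{- 4 x}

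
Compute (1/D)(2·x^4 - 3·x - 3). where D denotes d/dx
\frac{2 x^{5}}{5} - \frac{3 x^{2}}{2} - 3 x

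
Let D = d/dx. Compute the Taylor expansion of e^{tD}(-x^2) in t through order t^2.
- t^{2} - 2 t x - x^{2}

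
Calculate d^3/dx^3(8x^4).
192 x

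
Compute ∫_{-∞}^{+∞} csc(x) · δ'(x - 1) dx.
\cot{\left(1 \right)} \csc{\left(1 \right)}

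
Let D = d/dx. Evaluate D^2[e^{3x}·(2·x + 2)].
\left(18 x + 30\right) e^{3 x}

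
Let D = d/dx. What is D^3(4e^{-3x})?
- 108 e^{- 3 x}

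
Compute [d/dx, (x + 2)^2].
2 x + 4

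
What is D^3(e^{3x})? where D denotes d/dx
27 e^{3 x}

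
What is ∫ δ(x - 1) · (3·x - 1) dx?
2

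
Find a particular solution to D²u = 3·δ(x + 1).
\frac{3|x + 1|}{2}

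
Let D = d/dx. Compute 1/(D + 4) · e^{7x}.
\frac{e^{7 x}}{11}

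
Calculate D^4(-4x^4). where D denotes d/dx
-96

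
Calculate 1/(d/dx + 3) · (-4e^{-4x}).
4 e^{- 4 x}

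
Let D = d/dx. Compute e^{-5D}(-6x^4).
- 6 x^{4} + 120 x^{3} - 900 x^{2} + 3000 x - 3750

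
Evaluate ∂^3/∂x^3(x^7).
210 x^{4}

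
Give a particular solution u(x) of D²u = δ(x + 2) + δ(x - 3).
\frac{|x + 2|}{2} + \frac{|x - 3|}{2}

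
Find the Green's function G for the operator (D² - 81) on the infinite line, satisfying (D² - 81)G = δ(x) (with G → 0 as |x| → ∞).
-\frac{e^{-9|x|}}{18}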